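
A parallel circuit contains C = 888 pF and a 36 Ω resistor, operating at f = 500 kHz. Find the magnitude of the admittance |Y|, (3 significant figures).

ω = 2πf = 3.142e+06 rad/s
X_C = 1/(ωC) = 358 Ω
Parallel: admittances add. Y = 1/R + jωC
Y = (0.0278 + j0.00279) S
|Y| = 0.0279 S → |Z| = 1/|Y| = 35.8 Ω, ∠Z = −∠Y = -5.74°

27.9 mS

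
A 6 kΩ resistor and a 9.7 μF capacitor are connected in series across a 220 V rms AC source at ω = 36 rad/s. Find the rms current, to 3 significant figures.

33.1 mA

X_C = 1/(ωC) = 2860 Ω
Z = 6000 − j2860 Ω
|Z| = √(6000² + 2860²) = 6650 Ω
I = V/|Z| = 220/6650 = 33.1 mA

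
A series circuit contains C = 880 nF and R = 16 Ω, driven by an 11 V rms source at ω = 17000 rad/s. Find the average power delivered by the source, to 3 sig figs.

X_C = 1/(ωC) = 66.8 Ω
Z = 16.0 − j66.8 Ω
|Z| = √(16.0² + 66.8²) = 68.7 Ω
∠Z = arctan(-66.8/16.0) = -76.5°
I = V/|Z| = 160 mA
P = VI cos φ = 11 × 0.160 × cos(-76.5°) = 410 mW

410 mW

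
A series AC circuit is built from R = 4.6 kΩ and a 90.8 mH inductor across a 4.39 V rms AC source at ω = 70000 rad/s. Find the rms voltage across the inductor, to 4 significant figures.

X_L = ωL = 6356 Ω
Z = 4600 + j6356 Ω
|Z| = √(4600² + 6356²) = 7846 Ω
I = V/|Z| = 559.5 μA
V_L = I·|Z_L| = 0.0005595 × 6356 = 3.556 V

3.556 V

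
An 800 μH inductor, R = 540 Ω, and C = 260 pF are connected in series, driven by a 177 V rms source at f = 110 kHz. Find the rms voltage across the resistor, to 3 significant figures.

19.0 V

ω = 2πf = 691200 rad/s
X_L = ωL = 553 Ω
X_C = 1/(ωC) = 5560 Ω
Net reactance X = X_L − X_C = -5010 Ω
Z = 540 − j5010 Ω
|Z| = √(540² + 5010²) = 5040 Ω
I = V/|Z| = 35.1 mA
V_R = I·|Z_R| = 0.0351 × 540 = 19.0 V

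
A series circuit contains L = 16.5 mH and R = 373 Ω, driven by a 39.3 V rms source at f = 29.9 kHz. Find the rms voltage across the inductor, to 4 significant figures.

39.02 V

ω = 2πf = 187900 rad/s
X_L = ωL = 3100 Ω
Z = 373.0 + j3100 Ω
|Z| = √(373.0² + 3100²) = 3122 Ω
I = V/|Z| = 12.59 mA
V_L = I·|Z_L| = 0.01259 × 3100 = 39.02 V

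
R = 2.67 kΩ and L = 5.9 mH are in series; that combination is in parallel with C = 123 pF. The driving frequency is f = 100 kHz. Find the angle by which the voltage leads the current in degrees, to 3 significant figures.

ω = 2πf = 628300 rad/s
X_L = ωL = 3710 Ω
X_C = 1/(ωC) = 12900 Ω
Branch 1 (R+jX_L): Z₁ = 2670 + j3710 Ω, |Z₁| = 4570 Ω
Branch 2 (−jX_C): Z₂ = −j12900 Ω
Parallel: Z = Z₁Z₂/(Z₁+Z₂), |Z| = 6150 Ω, ∠Z = 38.1°

38.1°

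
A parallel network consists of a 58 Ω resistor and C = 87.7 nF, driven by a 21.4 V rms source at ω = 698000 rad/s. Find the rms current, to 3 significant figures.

1.36 A

X_C = 1/(ωC) = 16.3 Ω
Parallel: admittances add. Y = 1/R + jωC
Y = (0.0172 + j0.0612) S
|Y| = 0.0636 S → |Z| = 1/|Y| = 15.7 Ω, ∠Z = −∠Y = -74.3°
I = V/|Z| = 21.4/15.7 = 1.36 A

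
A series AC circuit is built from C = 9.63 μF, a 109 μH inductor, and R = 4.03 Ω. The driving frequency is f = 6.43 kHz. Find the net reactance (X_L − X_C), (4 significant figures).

1.833 Ω

ω = 2πf = 40400 rad/s
X_L = ωL = 4.404 Ω
X_C = 1/(ωC) = 2.570 Ω
X = 4.404 − 2.570 = 1.833 Ω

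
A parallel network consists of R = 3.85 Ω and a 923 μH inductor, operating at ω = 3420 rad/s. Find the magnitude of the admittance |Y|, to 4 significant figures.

X_L = ωL = 3.157 Ω
Parallel: admittances add. Y = 1/R + 1/(jωL)
Y = (0.2597 − j0.3168) S
|Y| = 0.4097 S → |Z| = 1/|Y| = 2.441 Ω, ∠Z = −∠Y = 50.65°

409.7 mS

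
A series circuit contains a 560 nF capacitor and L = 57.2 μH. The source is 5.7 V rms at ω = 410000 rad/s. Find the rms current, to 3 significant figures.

X_L = ωL = 23.5 Ω
X_C = 1/(ωC) = 4.36 Ω
Net reactance X = X_L − X_C = 19.1 Ω
Z = j19.1 Ω
|Z| = √(0² + 19.1²) = 19.1 Ω
I = V/|Z| = 5.7/19.1 = 298 mA

298 mA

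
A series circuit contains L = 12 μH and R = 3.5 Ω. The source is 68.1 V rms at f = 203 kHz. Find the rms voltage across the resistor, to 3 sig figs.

15.2 V

ω = 2πf = 1.275e+06 rad/s
X_L = ωL = 15.3 Ω
Z = 3.50 + j15.3 Ω
|Z| = √(3.50² + 15.3²) = 15.7 Ω
I = V/|Z| = 4.34 A
V_R = I·|Z_R| = 4.34 × 3.50 = 15.2 V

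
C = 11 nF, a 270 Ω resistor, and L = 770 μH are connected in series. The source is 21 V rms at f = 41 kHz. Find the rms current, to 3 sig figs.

67.5 mA

ω = 2πf = 257600 rad/s
X_L = ωL = 198 Ω
X_C = 1/(ωC) = 353 Ω
Net reactance X = X_L − X_C = -155 Ω
Z = 270 − j155 Ω
|Z| = √(270² + 155²) = 311 Ω
I = V/|Z| = 21/311 = 67.5 mA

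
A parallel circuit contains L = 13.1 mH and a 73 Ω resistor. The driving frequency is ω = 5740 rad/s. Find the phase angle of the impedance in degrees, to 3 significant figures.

X_L = ωL = 75.2 Ω
Parallel: admittances add. Y = 1/R + 1/(jωL)
Y = (0.0137 − j0.0133) S
|Y| = 0.0191 S → |Z| = 1/|Y| = 52.4 Ω, ∠Z = −∠Y = 44.2°

44.2°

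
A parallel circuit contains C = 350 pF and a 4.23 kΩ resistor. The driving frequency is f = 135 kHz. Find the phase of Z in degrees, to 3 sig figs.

ω = 2πf = 848200 rad/s
X_C = 1/(ωC) = 3370 Ω
Parallel: admittances add. Y = 1/R + jωC
Y = (0.000236 + j0.000297) S
|Y| = 0.000380 S → |Z| = 1/|Y| = 2630 Ω, ∠Z = −∠Y = -51.5°

-51.5°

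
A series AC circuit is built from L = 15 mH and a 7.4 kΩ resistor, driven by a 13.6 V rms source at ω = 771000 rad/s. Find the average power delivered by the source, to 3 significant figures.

7.26 mW

X_L = ωL = 11600 Ω
Z = 7400 + j11600 Ω
|Z| = √(7400² + 11600²) = 13700 Ω
∠Z = arctan(11600/7400) = 57.4°
I = V/|Z| = 991 μA
P = VI cos φ = 13.6 × 0.000991 × cos(57.4°) = 7.26 mW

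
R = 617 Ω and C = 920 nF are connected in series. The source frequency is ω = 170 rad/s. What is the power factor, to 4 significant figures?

0.09605

X_C = 1/(ωC) = 6394 Ω
Z = 617.0 − j6394 Ω
|Z| = √(617.0² + 6394²) = 6424 Ω
∠Z = arctan(-6394/617.0) = -84.49°
cos φ = cos(-84.49°) = 0.09605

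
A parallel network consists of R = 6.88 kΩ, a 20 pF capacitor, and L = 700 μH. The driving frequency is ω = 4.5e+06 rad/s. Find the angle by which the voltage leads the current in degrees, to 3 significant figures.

X_L = ωL = 3150 Ω
X_C = 1/(ωC) = 11100 Ω
Parallel: admittances add. Y = 1/R + 1/(jωL) + jωC
Y = (0.000145 − j0.000227) S
|Y| = 0.000270 S → |Z| = 1/|Y| = 3700 Ω, ∠Z = −∠Y = 57.4°

57.4°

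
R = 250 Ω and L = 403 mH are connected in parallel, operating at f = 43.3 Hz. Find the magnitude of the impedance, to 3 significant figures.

ω = 2πf = 272.1 rad/s
X_L = ωL = 110 Ω
Parallel: admittances add. Y = 1/R + 1/(jωL)
Y = (0.00400 − j0.00912) S
|Y| = 0.00996 S → |Z| = 1/|Y| = 100 Ω, ∠Z = −∠Y = 66.3°

100 Ω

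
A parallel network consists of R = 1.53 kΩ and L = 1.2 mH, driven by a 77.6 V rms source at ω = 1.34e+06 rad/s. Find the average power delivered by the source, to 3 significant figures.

3.94 W

X_L = ωL = 1610 Ω
Parallel: admittances add. Y = 1/R + 1/(jωL)
Y = (0.000654 − j0.000622) S
|Y| = 0.000902 S → |Z| = 1/|Y| = 1110 Ω, ∠Z = −∠Y = 43.6°
I = V/|Z| = 70.0 mA
P = VI cos φ = 77.6 × 0.0700 × cos(43.6°) = 3.94 W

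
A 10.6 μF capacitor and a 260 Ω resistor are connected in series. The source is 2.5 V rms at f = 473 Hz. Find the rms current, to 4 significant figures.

ω = 2πf = 2972 rad/s
X_C = 1/(ωC) = 31.74 Ω
Z = 260.0 − j31.74 Ω
|Z| = √(260.0² + 31.74²) = 261.9 Ω
I = V/|Z| = 2.5/261.9 = 9.545 mA

9.545 mA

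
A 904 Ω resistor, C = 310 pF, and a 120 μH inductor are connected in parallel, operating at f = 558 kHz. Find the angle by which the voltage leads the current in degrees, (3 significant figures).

49.4°

ω = 2πf = 3.506e+06 rad/s
X_L = ωL = 421 Ω
X_C = 1/(ωC) = 920 Ω
Parallel: admittances add. Y = 1/R + 1/(jωL) + jωC
Y = (0.00111 − j0.00129) S
|Y| = 0.00170 S → |Z| = 1/|Y| = 588 Ω, ∠Z = −∠Y = 49.4°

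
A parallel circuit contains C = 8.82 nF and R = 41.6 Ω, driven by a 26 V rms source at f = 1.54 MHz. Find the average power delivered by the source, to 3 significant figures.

16.2 W

ω = 2πf = 9.676e+06 rad/s
X_C = 1/(ωC) = 11.7 Ω
Parallel: admittances add. Y = 1/R + jωC
Y = (0.0240 + j0.0853) S
|Y| = 0.0887 S → |Z| = 1/|Y| = 11.3 Ω, ∠Z = −∠Y = -74.3°
I = V/|Z| = 2.31 A
P = VI cos φ = 26 × 2.31 × cos(-74.3°) = 16.2 W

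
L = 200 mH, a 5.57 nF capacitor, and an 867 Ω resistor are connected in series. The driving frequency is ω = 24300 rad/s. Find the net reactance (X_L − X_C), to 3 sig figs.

-2530 Ω

X_L = ωL = 4860 Ω
X_C = 1/(ωC) = 7390 Ω
X = 4860 − 7390 = -2530 Ω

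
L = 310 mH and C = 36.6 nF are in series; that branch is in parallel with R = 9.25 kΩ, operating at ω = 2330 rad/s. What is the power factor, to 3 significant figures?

0.765

X_L = ωL = 722 Ω
X_C = 1/(ωC) = 11700 Ω
Branch 1: Z₁ = R = 9250 Ω
Branch 2 (series LC): Z₂ = j(X_L − X_C) = −j11000 Ω
Parallel: Z = Z₁Z₂/(Z₁+Z₂), |Z| = 7080 Ω, ∠Z = -40.1°
cos φ = cos(-40.1°) = 0.765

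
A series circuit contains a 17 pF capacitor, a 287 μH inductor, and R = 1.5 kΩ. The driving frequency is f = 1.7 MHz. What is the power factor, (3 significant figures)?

0.523

ω = 2πf = 1.068e+07 rad/s
X_L = ωL = 3070 Ω
X_C = 1/(ωC) = 5510 Ω
Net reactance X = X_L − X_C = -2440 Ω
Z = 1500 − j2440 Ω
|Z| = √(1500² + 2440²) = 2870 Ω
∠Z = arctan(-2440/1500) = -58.4°
cos φ = cos(-58.4°) = 0.523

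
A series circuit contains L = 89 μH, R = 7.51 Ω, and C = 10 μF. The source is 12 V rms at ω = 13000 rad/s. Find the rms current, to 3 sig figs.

X_L = ωL = 1.16 Ω
X_C = 1/(ωC) = 7.69 Ω
Net reactance X = X_L − X_C = -6.54 Ω
Z = 7.51 − j6.54 Ω
|Z| = √(7.51² + 6.54²) = 9.96 Ω
I = V/|Z| = 12/9.96 = 1.21 A

1.21 A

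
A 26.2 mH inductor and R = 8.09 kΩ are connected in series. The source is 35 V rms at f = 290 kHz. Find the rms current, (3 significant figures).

723 μA

ω = 2πf = 1.822e+06 rad/s
X_L = ωL = 47700 Ω
Z = 8090 + j47700 Ω
|Z| = √(8090² + 47700²) = 48400 Ω
I = V/|Z| = 35/48400 = 723 μA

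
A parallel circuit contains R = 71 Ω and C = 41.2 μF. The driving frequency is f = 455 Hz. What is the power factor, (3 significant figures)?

0.119

ω = 2πf = 2859 rad/s
X_C = 1/(ωC) = 8.49 Ω
Parallel: admittances add. Y = 1/R + jωC
Y = (0.0141 + j0.118) S
|Y| = 0.119 S → |Z| = 1/|Y| = 8.43 Ω, ∠Z = −∠Y = -83.2°
cos φ = cos(-83.2°) = 0.119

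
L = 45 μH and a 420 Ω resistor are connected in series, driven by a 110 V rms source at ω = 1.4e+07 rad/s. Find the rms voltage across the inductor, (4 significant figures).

91.53 V

X_L = ωL = 630.0 Ω
Z = 420.0 + j630.0 Ω
|Z| = √(420.0² + 630.0²) = 757.2 Ω
I = V/|Z| = 145.3 mA
V_L = I·|Z_L| = 0.1453 × 630.0 = 91.53 V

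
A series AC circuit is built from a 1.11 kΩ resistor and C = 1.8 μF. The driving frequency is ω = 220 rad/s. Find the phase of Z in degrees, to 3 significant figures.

X_C = 1/(ωC) = 2530 Ω
Z = 1110 − j2530 Ω
|Z| = √(1110² + 2530²) = 2760 Ω
∠Z = arctan(-2530/1110) = -66.3°

-66.3°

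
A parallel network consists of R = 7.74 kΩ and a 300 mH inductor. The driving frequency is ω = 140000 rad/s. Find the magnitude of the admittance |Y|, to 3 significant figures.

X_L = ωL = 42000 Ω
Parallel: admittances add. Y = 1/R + 1/(jωL)
Y = (0.000129 − j2.38e-05) S
|Y| = 0.000131 S → |Z| = 1/|Y| = 7610 Ω, ∠Z = −∠Y = 10.4°

131 μS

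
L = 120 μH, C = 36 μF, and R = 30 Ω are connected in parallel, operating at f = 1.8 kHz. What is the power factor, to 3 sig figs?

ω = 2πf = 11310 rad/s
X_L = ωL = 1.36 Ω
X_C = 1/(ωC) = 2.46 Ω
Parallel: admittances add. Y = 1/R + 1/(jωL) + jωC
Y = (0.0333 − j0.330) S
|Y| = 0.331 S → |Z| = 1/|Y| = 3.02 Ω, ∠Z = −∠Y = 84.2°
cos φ = cos(84.2°) = 0.101

0.101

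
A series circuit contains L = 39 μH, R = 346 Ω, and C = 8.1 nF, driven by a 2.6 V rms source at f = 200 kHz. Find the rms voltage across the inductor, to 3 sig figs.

0.365 V

ω = 2πf = 1.257e+06 rad/s
X_L = ωL = 49.0 Ω
X_C = 1/(ωC) = 98.2 Ω
Net reactance X = X_L − X_C = -49.2 Ω
Z = 346 − j49.2 Ω
|Z| = √(346² + 49.2²) = 349 Ω
I = V/|Z| = 7.44 mA
V_L = I·|Z_L| = 0.00744 × 49.0 = 0.365 V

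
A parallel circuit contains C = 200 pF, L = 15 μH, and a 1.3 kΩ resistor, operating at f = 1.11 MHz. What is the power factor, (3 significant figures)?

0.0938

ω = 2πf = 6.974e+06 rad/s
X_L = ωL = 105 Ω
X_C = 1/(ωC) = 717 Ω
Parallel: admittances add. Y = 1/R + 1/(jωL) + jωC
Y = (0.000769 − j0.00816) S
|Y| = 0.00820 S → |Z| = 1/|Y| = 122 Ω, ∠Z = −∠Y = 84.6°
cos φ = cos(84.6°) = 0.0938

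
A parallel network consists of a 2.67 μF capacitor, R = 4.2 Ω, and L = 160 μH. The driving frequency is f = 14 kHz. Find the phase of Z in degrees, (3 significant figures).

-34.5°

ω = 2πf = 87960 rad/s
X_L = ωL = 14.1 Ω
X_C = 1/(ωC) = 4.26 Ω
Parallel: admittances add. Y = 1/R + 1/(jωL) + jωC
Y = (0.238 + j0.164) S
|Y| = 0.289 S → |Z| = 1/|Y| = 3.46 Ω, ∠Z = −∠Y = -34.5°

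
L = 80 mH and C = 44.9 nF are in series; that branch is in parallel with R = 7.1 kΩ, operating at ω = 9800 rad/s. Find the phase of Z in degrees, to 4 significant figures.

X_L = ωL = 784.0 Ω
X_C = 1/(ωC) = 2273 Ω
Branch 1: Z₁ = R = 7100 Ω
Branch 2 (series LC): Z₂ = j(X_L − X_C) = −j1489 Ω
Parallel: Z = Z₁Z₂/(Z₁+Z₂), |Z| = 1457 Ω, ∠Z = -78.16°

-78.16°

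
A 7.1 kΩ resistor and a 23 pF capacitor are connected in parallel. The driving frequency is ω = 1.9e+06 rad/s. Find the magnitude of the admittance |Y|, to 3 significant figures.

X_C = 1/(ωC) = 22900 Ω
Parallel: admittances add. Y = 1/R + jωC
Y = (0.000141 + j4.37e-05) S
|Y| = 0.000147 S → |Z| = 1/|Y| = 6780 Ω, ∠Z = −∠Y = -17.2°

147 μS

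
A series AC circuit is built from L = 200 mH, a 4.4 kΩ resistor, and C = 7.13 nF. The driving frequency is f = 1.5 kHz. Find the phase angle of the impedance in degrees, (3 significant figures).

ω = 2πf = 9425 rad/s
X_L = ωL = 1880 Ω
X_C = 1/(ωC) = 14900 Ω
Net reactance X = X_L − X_C = -13000 Ω
Z = 4400 − j13000 Ω
|Z| = √(4400² + 13000²) = 13700 Ω
∠Z = arctan(-13000/4400) = -71.3°

-71.3°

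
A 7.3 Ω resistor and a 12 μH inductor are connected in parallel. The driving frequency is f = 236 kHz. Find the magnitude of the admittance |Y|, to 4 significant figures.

148.1 mS

ω = 2πf = 1.483e+06 rad/s
X_L = ωL = 17.79 Ω
Parallel: admittances add. Y = 1/R + 1/(jωL)
Y = (0.1370 − j0.05620) S
|Y| = 0.1481 S → |Z| = 1/|Y| = 6.754 Ω, ∠Z = −∠Y = 22.31°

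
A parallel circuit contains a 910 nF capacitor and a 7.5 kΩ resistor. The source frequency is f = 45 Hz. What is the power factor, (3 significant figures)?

ω = 2πf = 282.7 rad/s
X_C = 1/(ωC) = 3890 Ω
Parallel: admittances add. Y = 1/R + jωC
Y = (0.000133 + j0.000257) S
|Y| = 0.000290 S → |Z| = 1/|Y| = 3450 Ω, ∠Z = −∠Y = -62.6°
cos φ = cos(-62.6°) = 0.460

0.460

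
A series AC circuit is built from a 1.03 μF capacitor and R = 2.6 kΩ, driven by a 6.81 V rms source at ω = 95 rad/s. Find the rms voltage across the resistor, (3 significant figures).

1.68 V

X_C = 1/(ωC) = 10200 Ω
Z = 2600 − j10200 Ω
|Z| = √(2600² + 10200²) = 10500 Ω
I = V/|Z| = 646 μA
V_R = I·|Z_R| = 0.000646 × 2600 = 1.68 V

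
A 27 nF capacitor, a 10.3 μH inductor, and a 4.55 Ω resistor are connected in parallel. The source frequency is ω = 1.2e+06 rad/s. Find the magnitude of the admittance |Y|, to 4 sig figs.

225.1 mS

X_L = ωL = 12.36 Ω
X_C = 1/(ωC) = 30.86 Ω
Parallel: admittances add. Y = 1/R + 1/(jωL) + jωC
Y = (0.2198 − j0.04851) S
|Y| = 0.2251 S → |Z| = 1/|Y| = 4.443 Ω, ∠Z = −∠Y = 12.45°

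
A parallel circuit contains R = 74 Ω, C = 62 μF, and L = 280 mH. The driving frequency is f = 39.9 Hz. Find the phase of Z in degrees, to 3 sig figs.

ω = 2πf = 250.7 rad/s
X_L = ωL = 70.2 Ω
X_C = 1/(ωC) = 64.3 Ω
Parallel: admittances add. Y = 1/R + 1/(jωL) + jωC
Y = (0.0135 + j0.00130) S
|Y| = 0.0136 S → |Z| = 1/|Y| = 73.7 Ω, ∠Z = −∠Y = -5.48°

-5.48°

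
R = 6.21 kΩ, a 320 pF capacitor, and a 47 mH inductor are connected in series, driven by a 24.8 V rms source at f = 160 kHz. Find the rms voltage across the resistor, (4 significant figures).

ω = 2πf = 1.005e+06 rad/s
X_L = ωL = 47250 Ω
X_C = 1/(ωC) = 3108 Ω
Net reactance X = X_L − X_C = 44140 Ω
Z = 6210 + j44140 Ω
|Z| = √(6210² + 44140²) = 44580 Ω
I = V/|Z| = 556.4 μA
V_R = I·|Z_R| = 0.0005564 × 6210 = 3.455 V

3.455 V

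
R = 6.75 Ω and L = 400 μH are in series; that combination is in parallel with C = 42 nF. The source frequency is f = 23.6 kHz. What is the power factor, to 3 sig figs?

ω = 2πf = 148300 rad/s
X_L = ωL = 59.3 Ω
X_C = 1/(ωC) = 161 Ω
Branch 1 (R+jX_L): Z₁ = 6.75 + j59.3 Ω, |Z₁| = 59.7 Ω
Branch 2 (−jX_C): Z₂ = −j161 Ω
Parallel: Z = Z₁Z₂/(Z₁+Z₂), |Z| = 94.5 Ω, ∠Z = 79.7°
cos φ = cos(79.7°) = 0.179

0.179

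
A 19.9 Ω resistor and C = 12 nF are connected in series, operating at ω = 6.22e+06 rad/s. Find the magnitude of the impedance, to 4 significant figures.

23.99 Ω

X_C = 1/(ωC) = 13.40 Ω
Z = 19.90 − j13.40 Ω
|Z| = √(19.90² + 13.40²) = 23.99 Ω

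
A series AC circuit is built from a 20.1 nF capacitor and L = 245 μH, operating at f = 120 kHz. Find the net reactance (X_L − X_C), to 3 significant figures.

ω = 2πf = 754000 rad/s
X_L = ωL = 185 Ω
X_C = 1/(ωC) = 66.0 Ω
X = 185 − 66.0 = 119 Ω

119 Ω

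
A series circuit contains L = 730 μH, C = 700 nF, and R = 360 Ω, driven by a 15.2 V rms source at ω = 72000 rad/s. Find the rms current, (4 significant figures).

42.05 mA

X_L = ωL = 52.56 Ω
X_C = 1/(ωC) = 19.84 Ω
Net reactance X = X_L − X_C = 32.72 Ω
Z = 360.0 + j32.72 Ω
|Z| = √(360.0² + 32.72²) = 361.5 Ω
I = V/|Z| = 15.2/361.5 = 42.05 mA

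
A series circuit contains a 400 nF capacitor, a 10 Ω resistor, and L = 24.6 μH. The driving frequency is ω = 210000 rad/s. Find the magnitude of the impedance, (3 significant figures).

12.1 Ω

X_L = ωL = 5.17 Ω
X_C = 1/(ωC) = 11.9 Ω
Net reactance X = X_L − X_C = -6.74 Ω
Z = 10.0 − j6.74 Ω
|Z| = √(10.0² + 6.74²) = 12.1 Ω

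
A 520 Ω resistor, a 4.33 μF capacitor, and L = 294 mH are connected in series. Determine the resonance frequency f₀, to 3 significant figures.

ω₀ = 1/√(LC) = 1/√(0.294 × 4.33e-06) = 886.3 rad/s
f₀ = ω₀/(2π) = 141 Hz

141 Hz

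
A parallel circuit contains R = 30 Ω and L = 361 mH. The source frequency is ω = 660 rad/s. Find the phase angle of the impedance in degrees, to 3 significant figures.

X_L = ωL = 238 Ω
Parallel: admittances add. Y = 1/R + 1/(jωL)
Y = (0.0333 − j0.00420) S
|Y| = 0.0336 S → |Z| = 1/|Y| = 29.8 Ω, ∠Z = −∠Y = 7.18°

7.18°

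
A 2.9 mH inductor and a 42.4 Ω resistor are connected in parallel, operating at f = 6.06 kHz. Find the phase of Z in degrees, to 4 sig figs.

21.01°

ω = 2πf = 38080 rad/s
X_L = ωL = 110.4 Ω
Parallel: admittances add. Y = 1/R + 1/(jωL)
Y = (0.02358 − j0.009056) S
|Y| = 0.02526 S → |Z| = 1/|Y| = 39.58 Ω, ∠Z = −∠Y = 21.01°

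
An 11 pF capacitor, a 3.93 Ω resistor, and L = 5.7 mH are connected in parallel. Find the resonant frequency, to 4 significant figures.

635.6 kHz

ω₀ = 1/√(LC) = 1/√(0.0057 × 1.1e-11) = 3.994e+06 rad/s
f₀ = ω₀/(2π) = 635.6 kHz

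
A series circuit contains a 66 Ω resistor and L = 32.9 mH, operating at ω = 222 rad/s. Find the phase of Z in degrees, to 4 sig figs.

X_L = ωL = 7.304 Ω
Z = 66.00 + j7.304 Ω
|Z| = √(66.00² + 7.304²) = 66.40 Ω
∠Z = arctan(7.304/66.00) = 6.315°

6.315°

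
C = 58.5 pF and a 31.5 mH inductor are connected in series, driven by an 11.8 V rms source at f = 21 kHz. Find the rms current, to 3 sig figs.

94.1 μA

ω = 2πf = 131900 rad/s
X_L = ωL = 4160 Ω
X_C = 1/(ωC) = 130000 Ω
Net reactance X = X_L − X_C = -125000 Ω
Z = − j125000 Ω
|Z| = √(0² + 125000²) = 125000 Ω
I = V/|Z| = 11.8/125000 = 94.1 μA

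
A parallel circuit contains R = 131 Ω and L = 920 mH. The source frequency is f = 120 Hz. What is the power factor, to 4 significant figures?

0.9826

ω = 2πf = 754.0 rad/s
X_L = ωL = 693.7 Ω
Parallel: admittances add. Y = 1/R + 1/(jωL)
Y = (0.007634 − j0.001442) S
|Y| = 0.007769 S → |Z| = 1/|Y| = 128.7 Ω, ∠Z = −∠Y = 10.69°
cos φ = cos(10.69°) = 0.9826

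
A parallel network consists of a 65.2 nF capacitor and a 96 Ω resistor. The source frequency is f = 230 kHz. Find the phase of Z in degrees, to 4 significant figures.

ω = 2πf = 1.445e+06 rad/s
X_C = 1/(ωC) = 10.61 Ω
Parallel: admittances add. Y = 1/R + jωC
Y = (0.01042 + j0.09422) S
|Y| = 0.09480 S → |Z| = 1/|Y| = 10.55 Ω, ∠Z = −∠Y = -83.69°

-83.69°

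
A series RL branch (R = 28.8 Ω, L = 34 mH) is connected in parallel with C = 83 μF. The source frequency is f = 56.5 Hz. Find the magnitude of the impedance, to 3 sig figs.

29.3 Ω

ω = 2πf = 355.0 rad/s
X_L = ωL = 12.1 Ω
X_C = 1/(ωC) = 33.9 Ω
Branch 1 (R+jX_L): Z₁ = 28.8 + j12.1 Ω, |Z₁| = 31.2 Ω
Branch 2 (−jX_C): Z₂ = −j33.9 Ω
Parallel: Z = Z₁Z₂/(Z₁+Z₂), |Z| = 29.3 Ω, ∠Z = -30.1°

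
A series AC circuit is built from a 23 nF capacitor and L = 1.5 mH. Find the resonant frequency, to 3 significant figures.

27.1 kHz

ω₀ = 1/√(LC) = 1/√(0.0015 × 2.3e-08) = 170300 rad/s
f₀ = ω₀/(2π) = 27.1 kHz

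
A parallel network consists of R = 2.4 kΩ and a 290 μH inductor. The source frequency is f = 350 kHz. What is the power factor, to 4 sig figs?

0.2568

ω = 2πf = 2.199e+06 rad/s
X_L = ωL = 637.7 Ω
Parallel: admittances add. Y = 1/R + 1/(jωL)
Y = (0.0004167 − j0.001568) S
|Y| = 0.001622 S → |Z| = 1/|Y| = 616.4 Ω, ∠Z = −∠Y = 75.12°
cos φ = cos(75.12°) = 0.2568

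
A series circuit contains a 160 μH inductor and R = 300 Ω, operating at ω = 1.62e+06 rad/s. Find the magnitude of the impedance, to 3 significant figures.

396 Ω

X_L = ωL = 259 Ω
Z = 300 + j259 Ω
|Z| = √(300² + 259²) = 396 Ω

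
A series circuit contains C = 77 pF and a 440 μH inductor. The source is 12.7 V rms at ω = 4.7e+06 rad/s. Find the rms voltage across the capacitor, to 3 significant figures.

50.5 V

X_L = ωL = 2070 Ω
X_C = 1/(ωC) = 2760 Ω
Net reactance X = X_L − X_C = -695 Ω
Z = − j695 Ω
|Z| = √(0² + 695²) = 695 Ω
I = V/|Z| = 18.3 mA
V_C = I·|Z_C| = 0.0183 × 2760 = 50.5 V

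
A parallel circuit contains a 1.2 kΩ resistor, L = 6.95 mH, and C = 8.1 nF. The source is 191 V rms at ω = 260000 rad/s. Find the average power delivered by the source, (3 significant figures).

30.4 W

X_L = ωL = 1810 Ω
X_C = 1/(ωC) = 475 Ω
Parallel: admittances add. Y = 1/R + 1/(jωL) + jωC
Y = (0.000833 + j0.00155) S
|Y| = 0.00176 S → |Z| = 1/|Y| = 568 Ω, ∠Z = −∠Y = -61.8°
I = V/|Z| = 337 mA
P = VI cos φ = 191 × 0.337 × cos(-61.8°) = 30.4 W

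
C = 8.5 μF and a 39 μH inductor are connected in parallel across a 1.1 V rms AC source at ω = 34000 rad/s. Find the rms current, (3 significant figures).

X_L = ωL = 1.33 Ω
X_C = 1/(ωC) = 3.46 Ω
Parallel: admittances add. Y = 1/(jωL) + jωC
Y = (0 − j0.465) S
|Y| = 0.465 S → |Z| = 1/|Y| = 2.15 Ω, ∠Z = −∠Y = 90.0°
I = V/|Z| = 1.1/2.15 = 512 mA

512 mA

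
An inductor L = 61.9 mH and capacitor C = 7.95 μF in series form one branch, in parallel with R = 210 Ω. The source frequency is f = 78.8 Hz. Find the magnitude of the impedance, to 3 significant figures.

153 Ω

ω = 2πf = 495.1 rad/s
X_L = ωL = 30.6 Ω
X_C = 1/(ωC) = 254 Ω
Branch 1: Z₁ = R = 210 Ω
Branch 2 (series LC): Z₂ = j(X_L − X_C) = −j223 Ω
Parallel: Z = Z₁Z₂/(Z₁+Z₂), |Z| = 153 Ω, ∠Z = -43.2°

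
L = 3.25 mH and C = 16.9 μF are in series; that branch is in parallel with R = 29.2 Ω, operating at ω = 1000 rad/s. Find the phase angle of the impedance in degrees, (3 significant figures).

-27.6°

X_L = ωL = 3.25 Ω
X_C = 1/(ωC) = 59.2 Ω
Branch 1: Z₁ = R = 29.2 Ω
Branch 2 (series LC): Z₂ = j(X_L − X_C) = −j55.9 Ω
Parallel: Z = Z₁Z₂/(Z₁+Z₂), |Z| = 25.9 Ω, ∠Z = -27.6°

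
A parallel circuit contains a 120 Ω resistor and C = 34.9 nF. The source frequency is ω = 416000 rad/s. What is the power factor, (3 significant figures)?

0.498

X_C = 1/(ωC) = 68.9 Ω
Parallel: admittances add. Y = 1/R + jωC
Y = (0.00833 + j0.0145) S
|Y| = 0.0167 S → |Z| = 1/|Y| = 59.7 Ω, ∠Z = −∠Y = -60.1°
cos φ = cos(-60.1°) = 0.498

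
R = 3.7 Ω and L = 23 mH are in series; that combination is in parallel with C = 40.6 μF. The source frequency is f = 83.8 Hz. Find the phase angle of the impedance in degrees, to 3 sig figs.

ω = 2πf = 526.5 rad/s
X_L = ωL = 12.1 Ω
X_C = 1/(ωC) = 46.8 Ω
Branch 1 (R+jX_L): Z₁ = 3.70 + j12.1 Ω, |Z₁| = 12.7 Ω
Branch 2 (−jX_C): Z₂ = −j46.8 Ω
Parallel: Z = Z₁Z₂/(Z₁+Z₂), |Z| = 17.0 Ω, ∠Z = 66.9°

66.9°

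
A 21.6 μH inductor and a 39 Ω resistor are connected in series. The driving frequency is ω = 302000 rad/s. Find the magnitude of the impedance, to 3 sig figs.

X_L = ωL = 6.52 Ω
Z = 39.0 + j6.52 Ω
|Z| = √(39.0² + 6.52²) = 39.5 Ω

39.5 Ω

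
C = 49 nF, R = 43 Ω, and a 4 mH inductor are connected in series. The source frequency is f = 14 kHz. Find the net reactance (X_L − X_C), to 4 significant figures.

ω = 2πf = 87960 rad/s
X_L = ωL = 351.9 Ω
X_C = 1/(ωC) = 232.0 Ω
X = 351.9 − 232.0 = 119.9 Ω

119.9 Ω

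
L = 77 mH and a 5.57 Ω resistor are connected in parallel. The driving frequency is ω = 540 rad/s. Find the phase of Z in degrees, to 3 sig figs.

X_L = ωL = 41.6 Ω
Parallel: admittances add. Y = 1/R + 1/(jωL)
Y = (0.180 − j0.0241) S
|Y| = 0.181 S → |Z| = 1/|Y| = 5.52 Ω, ∠Z = −∠Y = 7.63°

7.63°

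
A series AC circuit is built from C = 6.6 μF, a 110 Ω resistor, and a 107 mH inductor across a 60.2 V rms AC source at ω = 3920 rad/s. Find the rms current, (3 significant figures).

X_L = ωL = 419 Ω
X_C = 1/(ωC) = 38.7 Ω
Net reactance X = X_L − X_C = 381 Ω
Z = 110 + j381 Ω
|Z| = √(110² + 381²) = 396 Ω
I = V/|Z| = 60.2/396 = 152 mA

152 mA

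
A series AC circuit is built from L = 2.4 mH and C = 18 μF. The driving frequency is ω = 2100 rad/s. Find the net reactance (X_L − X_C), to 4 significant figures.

-21.42 Ω

X_L = ωL = 5.040 Ω
X_C = 1/(ωC) = 26.46 Ω
X = 5.040 − 26.46 = -21.42 Ω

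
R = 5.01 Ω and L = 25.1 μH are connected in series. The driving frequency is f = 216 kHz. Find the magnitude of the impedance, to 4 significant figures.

34.43 Ω

ω = 2πf = 1.357e+06 rad/s
X_L = ωL = 34.06 Ω
Z = 5.010 + j34.06 Ω
|Z| = √(5.010² + 34.06²) = 34.43 Ω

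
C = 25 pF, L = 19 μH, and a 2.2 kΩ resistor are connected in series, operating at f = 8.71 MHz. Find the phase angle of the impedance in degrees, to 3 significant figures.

ω = 2πf = 5.473e+07 rad/s
X_L = ωL = 1040 Ω
X_C = 1/(ωC) = 731 Ω
Net reactance X = X_L − X_C = 309 Ω
Z = 2200 + j309 Ω
|Z| = √(2200² + 309²) = 2220 Ω
∠Z = arctan(309/2200) = 7.99°

7.99°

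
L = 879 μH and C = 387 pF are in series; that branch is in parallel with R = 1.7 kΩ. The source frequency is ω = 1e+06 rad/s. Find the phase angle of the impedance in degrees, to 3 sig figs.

-44.9°

X_L = ωL = 879 Ω
X_C = 1/(ωC) = 2580 Ω
Branch 1: Z₁ = R = 1700 Ω
Branch 2 (series LC): Z₂ = j(X_L − X_C) = −j1700 Ω
Parallel: Z = Z₁Z₂/(Z₁+Z₂), |Z| = 1200 Ω, ∠Z = -44.9°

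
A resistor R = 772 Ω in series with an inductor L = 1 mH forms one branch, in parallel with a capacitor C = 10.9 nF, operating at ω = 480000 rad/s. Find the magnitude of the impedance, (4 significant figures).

210.8 Ω

X_L = ωL = 480.0 Ω
X_C = 1/(ωC) = 191.1 Ω
Branch 1 (R+jX_L): Z₁ = 772.0 + j480.0 Ω, |Z₁| = 909.1 Ω
Branch 2 (−jX_C): Z₂ = −j191.1 Ω
Parallel: Z = Z₁Z₂/(Z₁+Z₂), |Z| = 210.8 Ω, ∠Z = -78.64°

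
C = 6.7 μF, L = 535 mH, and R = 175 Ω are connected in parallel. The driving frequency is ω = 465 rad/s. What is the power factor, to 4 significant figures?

X_L = ωL = 248.8 Ω
X_C = 1/(ωC) = 321.0 Ω
Parallel: admittances add. Y = 1/R + 1/(jωL) + jωC
Y = (0.005714 − j0.0009042) S
|Y| = 0.005785 S → |Z| = 1/|Y| = 172.8 Ω, ∠Z = −∠Y = 8.992°
cos φ = cos(8.992°) = 0.9877

0.9877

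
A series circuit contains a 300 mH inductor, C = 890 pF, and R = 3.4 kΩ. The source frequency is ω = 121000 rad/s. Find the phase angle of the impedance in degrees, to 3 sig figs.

X_L = ωL = 36300 Ω
X_C = 1/(ωC) = 9290 Ω
Net reactance X = X_L − X_C = 27000 Ω
Z = 3400 + j27000 Ω
|Z| = √(3400² + 27000²) = 27200 Ω
∠Z = arctan(27000/3400) = 82.8°

82.8°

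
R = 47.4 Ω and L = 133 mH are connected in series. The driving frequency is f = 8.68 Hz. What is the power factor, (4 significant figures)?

ω = 2πf = 54.54 rad/s
X_L = ωL = 7.254 Ω
Z = 47.40 + j7.254 Ω
|Z| = √(47.40² + 7.254²) = 47.95 Ω
∠Z = arctan(7.254/47.40) = 8.700°
cos φ = cos(8.700°) = 0.9885

0.9885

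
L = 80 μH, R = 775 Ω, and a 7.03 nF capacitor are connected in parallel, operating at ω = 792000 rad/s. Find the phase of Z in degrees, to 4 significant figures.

82.80°

X_L = ωL = 63.36 Ω
X_C = 1/(ωC) = 179.6 Ω
Parallel: admittances add. Y = 1/R + 1/(jωL) + jωC
Y = (0.001290 − j0.01022) S
|Y| = 0.01030 S → |Z| = 1/|Y| = 97.12 Ω, ∠Z = −∠Y = 82.80°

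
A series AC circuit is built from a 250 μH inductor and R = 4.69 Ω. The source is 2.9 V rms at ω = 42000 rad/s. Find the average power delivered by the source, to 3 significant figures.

X_L = ωL = 10.5 Ω
Z = 4.69 + j10.5 Ω
|Z| = √(4.69² + 10.5²) = 11.5 Ω
∠Z = arctan(10.5/4.69) = 65.9°
I = V/|Z| = 252 mA
P = VI cos φ = 2.9 × 0.252 × cos(65.9°) = 298 mW

298 mW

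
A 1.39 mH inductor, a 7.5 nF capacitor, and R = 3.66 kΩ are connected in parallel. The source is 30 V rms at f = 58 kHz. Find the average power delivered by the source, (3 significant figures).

ω = 2πf = 364400 rad/s
X_L = ωL = 507 Ω
X_C = 1/(ωC) = 366 Ω
Parallel: admittances add. Y = 1/R + 1/(jωL) + jωC
Y = (0.000273 + j0.000759) S
|Y| = 0.000807 S → |Z| = 1/|Y| = 1240 Ω, ∠Z = −∠Y = -70.2°
I = V/|Z| = 24.2 mA
P = VI cos φ = 30 × 0.0242 × cos(-70.2°) = 246 mW

246 mW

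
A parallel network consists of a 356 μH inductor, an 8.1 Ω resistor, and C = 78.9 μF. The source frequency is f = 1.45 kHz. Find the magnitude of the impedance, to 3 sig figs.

2.33 Ω

ω = 2πf = 9111 rad/s
X_L = ωL = 3.24 Ω
X_C = 1/(ωC) = 1.39 Ω
Parallel: admittances add. Y = 1/R + 1/(jωL) + jωC
Y = (0.123 + j0.411) S
|Y| = 0.429 S → |Z| = 1/|Y| = 2.33 Ω, ∠Z = −∠Y = -73.3°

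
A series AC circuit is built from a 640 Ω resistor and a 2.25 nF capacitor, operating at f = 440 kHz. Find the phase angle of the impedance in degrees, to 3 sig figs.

ω = 2πf = 2.765e+06 rad/s
X_C = 1/(ωC) = 161 Ω
Z = 640 − j161 Ω
|Z| = √(640² + 161²) = 660 Ω
∠Z = arctan(-161/640) = -14.1°

-14.1°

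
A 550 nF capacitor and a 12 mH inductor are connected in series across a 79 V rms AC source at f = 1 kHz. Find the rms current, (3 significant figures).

ω = 2πf = 6283 rad/s
X_L = ωL = 75.4 Ω
X_C = 1/(ωC) = 289 Ω
Net reactance X = X_L − X_C = -214 Ω
Z = − j214 Ω
|Z| = √(0² + 214²) = 214 Ω
I = V/|Z| = 79/214 = 369 mA

369 mA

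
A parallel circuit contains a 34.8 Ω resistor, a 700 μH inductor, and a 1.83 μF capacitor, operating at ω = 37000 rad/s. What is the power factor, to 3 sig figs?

0.703

X_L = ωL = 25.9 Ω
X_C = 1/(ωC) = 14.8 Ω
Parallel: admittances add. Y = 1/R + 1/(jωL) + jωC
Y = (0.0287 + j0.0291) S
|Y| = 0.0409 S → |Z| = 1/|Y| = 24.5 Ω, ∠Z = −∠Y = -45.4°
cos φ = cos(-45.4°) = 0.703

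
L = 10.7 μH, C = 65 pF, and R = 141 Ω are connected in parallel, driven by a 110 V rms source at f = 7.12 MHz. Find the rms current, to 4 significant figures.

ω = 2πf = 4.474e+07 rad/s
X_L = ωL = 478.7 Ω
X_C = 1/(ωC) = 343.9 Ω
Parallel: admittances add. Y = 1/R + 1/(jωL) + jωC
Y = (0.007092 + j0.0008188) S
|Y| = 0.007139 S → |Z| = 1/|Y| = 140.1 Ω, ∠Z = −∠Y = -6.585°
I = V/|Z| = 110/140.1 = 785.3 mA

785.3 mA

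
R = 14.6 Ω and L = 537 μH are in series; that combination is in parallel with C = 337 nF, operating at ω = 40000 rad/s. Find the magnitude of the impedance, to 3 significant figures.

35.2 Ω

X_L = ωL = 21.5 Ω
X_C = 1/(ωC) = 74.2 Ω
Branch 1 (R+jX_L): Z₁ = 14.6 + j21.5 Ω, |Z₁| = 26.0 Ω
Branch 2 (−jX_C): Z₂ = −j74.2 Ω
Parallel: Z = Z₁Z₂/(Z₁+Z₂), |Z| = 35.2 Ω, ∠Z = 40.3°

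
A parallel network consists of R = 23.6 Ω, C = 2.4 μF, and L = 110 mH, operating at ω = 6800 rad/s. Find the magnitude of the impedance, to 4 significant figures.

22.25 Ω

X_L = ωL = 748.0 Ω
X_C = 1/(ωC) = 61.27 Ω
Parallel: admittances add. Y = 1/R + 1/(jωL) + jωC
Y = (0.04237 + j0.01498) S
|Y| = 0.04494 S → |Z| = 1/|Y| = 22.25 Ω, ∠Z = −∠Y = -19.47°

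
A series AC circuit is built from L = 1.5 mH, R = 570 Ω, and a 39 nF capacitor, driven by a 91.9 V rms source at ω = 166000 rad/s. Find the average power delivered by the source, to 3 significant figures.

X_L = ωL = 249 Ω
X_C = 1/(ωC) = 154 Ω
Net reactance X = X_L − X_C = 94.5 Ω
Z = 570 + j94.5 Ω
|Z| = √(570² + 94.5²) = 578 Ω
∠Z = arctan(94.5/570) = 9.42°
I = V/|Z| = 159 mA
P = VI cos φ = 91.9 × 0.159 × cos(9.42°) = 14.4 W

14.4 W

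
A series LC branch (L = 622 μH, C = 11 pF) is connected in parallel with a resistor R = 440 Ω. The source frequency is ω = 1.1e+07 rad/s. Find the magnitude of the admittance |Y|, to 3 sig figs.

X_L = ωL = 6840 Ω
X_C = 1/(ωC) = 8260 Ω
Branch 1: Z₁ = R = 440 Ω
Branch 2 (series LC): Z₂ = j(X_L − X_C) = −j1420 Ω
Parallel: Z = Z₁Z₂/(Z₁+Z₂), |Z| = 420 Ω, ∠Z = -17.2°
|Y| = 1/|Z| = 2.38 mS

2.38 mS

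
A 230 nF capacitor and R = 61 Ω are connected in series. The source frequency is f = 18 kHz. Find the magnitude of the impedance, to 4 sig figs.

72.10 Ω

ω = 2πf = 113100 rad/s
X_C = 1/(ωC) = 38.44 Ω
Z = 61.00 − j38.44 Ω
|Z| = √(61.00² + 38.44²) = 72.10 Ω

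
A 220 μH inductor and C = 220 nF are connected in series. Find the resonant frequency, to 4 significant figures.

ω₀ = 1/√(LC) = 1/√(0.00022 × 2.2e-07) = 143700 rad/s
f₀ = ω₀/(2π) = 22.88 kHz

22.88 kHz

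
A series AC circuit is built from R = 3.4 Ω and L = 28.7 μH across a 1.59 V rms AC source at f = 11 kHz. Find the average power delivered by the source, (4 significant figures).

554.7 mW

ω = 2πf = 69120 rad/s
X_L = ωL = 1.984 Ω
Z = 3.400 + j1.984 Ω
|Z| = √(3.400² + 1.984²) = 3.936 Ω
∠Z = arctan(1.984/3.400) = 30.26°
I = V/|Z| = 403.9 mA
P = VI cos φ = 1.59 × 0.4039 × cos(30.26°) = 554.7 mW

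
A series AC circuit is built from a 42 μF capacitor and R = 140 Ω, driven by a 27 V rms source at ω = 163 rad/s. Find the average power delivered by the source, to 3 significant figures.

X_C = 1/(ωC) = 146 Ω
Z = 140 − j146 Ω
|Z| = √(140² + 146²) = 202 Ω
∠Z = arctan(-146/140) = -46.2°
I = V/|Z| = 133 mA
P = VI cos φ = 27 × 0.133 × cos(-46.2°) = 2.49 W

2.49 W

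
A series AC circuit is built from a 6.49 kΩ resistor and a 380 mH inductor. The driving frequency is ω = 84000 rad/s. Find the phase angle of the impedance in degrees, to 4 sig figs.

X_L = ωL = 31920 Ω
Z = 6490 + j31920 Ω
|Z| = √(6490² + 31920²) = 32570 Ω
∠Z = arctan(31920/6490) = 78.51°

78.51°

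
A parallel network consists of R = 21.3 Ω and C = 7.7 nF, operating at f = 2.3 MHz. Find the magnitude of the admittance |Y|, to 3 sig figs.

121 mS

ω = 2πf = 1.445e+07 rad/s
X_C = 1/(ωC) = 8.99 Ω
Parallel: admittances add. Y = 1/R + jωC
Y = (0.0469 + j0.111) S
|Y| = 0.121 S → |Z| = 1/|Y| = 8.28 Ω, ∠Z = −∠Y = -67.1°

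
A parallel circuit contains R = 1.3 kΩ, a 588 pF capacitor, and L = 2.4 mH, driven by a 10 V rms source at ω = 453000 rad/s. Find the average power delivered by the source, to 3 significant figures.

76.9 mW

X_L = ωL = 1090 Ω
X_C = 1/(ωC) = 3750 Ω
Parallel: admittances add. Y = 1/R + 1/(jωL) + jωC
Y = (0.000769 − j0.000653) S
|Y| = 0.00101 S → |Z| = 1/|Y| = 991 Ω, ∠Z = −∠Y = 40.3°
I = V/|Z| = 10.1 mA
P = VI cos φ = 10 × 0.0101 × cos(40.3°) = 76.9 mW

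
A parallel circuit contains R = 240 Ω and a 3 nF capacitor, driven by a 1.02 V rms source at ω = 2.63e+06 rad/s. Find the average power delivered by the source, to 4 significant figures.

4.335 mW

X_C = 1/(ωC) = 126.7 Ω
Parallel: admittances add. Y = 1/R + jωC
Y = (0.004167 + j0.007890) S
|Y| = 0.008923 S → |Z| = 1/|Y| = 112.1 Ω, ∠Z = −∠Y = -62.16°
I = V/|Z| = 9.101 mA
P = VI cos φ = 1.02 × 0.009101 × cos(-62.16°) = 4.335 mW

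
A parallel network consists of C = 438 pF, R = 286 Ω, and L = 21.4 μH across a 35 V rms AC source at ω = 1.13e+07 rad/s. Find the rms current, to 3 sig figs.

X_L = ωL = 242 Ω
X_C = 1/(ωC) = 202 Ω
Parallel: admittances add. Y = 1/R + 1/(jωL) + jωC
Y = (0.00350 + j0.000814) S
|Y| = 0.00359 S → |Z| = 1/|Y| = 279 Ω, ∠Z = −∠Y = -13.1°
I = V/|Z| = 35/279 = 126 mA

126 mA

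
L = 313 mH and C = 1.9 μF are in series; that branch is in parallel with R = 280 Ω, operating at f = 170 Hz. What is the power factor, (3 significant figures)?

0.492

ω = 2πf = 1068 rad/s
X_L = ωL = 334 Ω
X_C = 1/(ωC) = 493 Ω
Branch 1: Z₁ = R = 280 Ω
Branch 2 (series LC): Z₂ = j(X_L − X_C) = −j158 Ω
Parallel: Z = Z₁Z₂/(Z₁+Z₂), |Z| = 138 Ω, ∠Z = -60.5°
cos φ = cos(-60.5°) = 0.492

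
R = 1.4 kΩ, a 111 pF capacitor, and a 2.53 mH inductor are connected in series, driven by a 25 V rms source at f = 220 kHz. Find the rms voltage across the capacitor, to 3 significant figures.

48.9 V

ω = 2πf = 1.382e+06 rad/s
X_L = ωL = 3500 Ω
X_C = 1/(ωC) = 6520 Ω
Net reactance X = X_L − X_C = -3020 Ω
Z = 1400 − j3020 Ω
|Z| = √(1400² + 3020²) = 3330 Ω
I = V/|Z| = 7.51 mA
V_C = I·|Z_C| = 0.00751 × 6520 = 48.9 V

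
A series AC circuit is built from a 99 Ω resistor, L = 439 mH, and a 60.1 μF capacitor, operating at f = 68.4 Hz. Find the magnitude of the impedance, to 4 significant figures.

ω = 2πf = 429.8 rad/s
X_L = ωL = 188.7 Ω
X_C = 1/(ωC) = 38.72 Ω
Net reactance X = X_L − X_C = 150.0 Ω
Z = 99.00 + j150.0 Ω
|Z| = √(99.00² + 150.0²) = 179.7 Ω

179.7 Ω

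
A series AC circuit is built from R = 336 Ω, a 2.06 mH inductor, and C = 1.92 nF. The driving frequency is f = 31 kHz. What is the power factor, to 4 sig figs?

ω = 2πf = 194800 rad/s
X_L = ωL = 401.2 Ω
X_C = 1/(ωC) = 2674 Ω
Net reactance X = X_L − X_C = -2273 Ω
Z = 336.0 − j2273 Ω
|Z| = √(336.0² + 2273²) = 2297 Ω
∠Z = arctan(-2273/336.0) = -81.59°
cos φ = cos(-81.59°) = 0.1463

0.1463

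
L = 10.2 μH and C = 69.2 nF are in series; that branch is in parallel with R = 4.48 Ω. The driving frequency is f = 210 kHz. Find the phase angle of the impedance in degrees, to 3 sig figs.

60.8°

ω = 2πf = 1.319e+06 rad/s
X_L = ωL = 13.5 Ω
X_C = 1/(ωC) = 11.0 Ω
Branch 1: Z₁ = R = 4.48 Ω
Branch 2 (series LC): Z₂ = j(X_L − X_C) = j2.51 Ω
Parallel: Z = Z₁Z₂/(Z₁+Z₂), |Z| = 2.19 Ω, ∠Z = 60.8°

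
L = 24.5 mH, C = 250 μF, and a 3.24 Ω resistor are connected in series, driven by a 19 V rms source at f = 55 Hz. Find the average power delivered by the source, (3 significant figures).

ω = 2πf = 345.6 rad/s
X_L = ωL = 8.47 Ω
X_C = 1/(ωC) = 11.6 Ω
Net reactance X = X_L − X_C = -3.11 Ω
Z = 3.24 − j3.11 Ω
|Z| = √(3.24² + 3.11²) = 4.49 Ω
∠Z = arctan(-3.11/3.24) = -43.8°
I = V/|Z| = 4.23 A
P = VI cos φ = 19 × 4.23 × cos(-43.8°) = 58.0 W

58.0 W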